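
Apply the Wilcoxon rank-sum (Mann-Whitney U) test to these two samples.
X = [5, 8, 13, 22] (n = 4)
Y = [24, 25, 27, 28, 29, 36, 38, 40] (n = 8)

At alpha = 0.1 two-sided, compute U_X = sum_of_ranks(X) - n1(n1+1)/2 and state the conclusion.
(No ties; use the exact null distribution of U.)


Step 1: Combine and sort all 12 observations; assign midranks.
sorted (value, group): (5,X), (8,X), (13,X), (22,X), (24,Y), (25,Y), (27,Y), (28,Y), (29,Y), (36,Y), (38,Y), (40,Y)
ranks: 5->1, 8->2, 13->3, 22->4, 24->5, 25->6, 27->7, 28->8, 29->9, 36->10, 38->11, 40->12
Step 2: Rank sum for X: R1 = 1 + 2 + 3 + 4 = 10.
Step 3: U_X = R1 - n1(n1+1)/2 = 10 - 4*5/2 = 10 - 10 = 0.
       U_Y = n1*n2 - U_X = 32 - 0 = 32.
Step 4: No ties, so the exact null distribution of U (based on enumerating the C(12,4) = 495 equally likely rank assignments) gives the two-sided p-value.
Step 5: p-value = 0.004040; compare to alpha = 0.1. reject H0.

U_X = 0, p = 0.004040, reject H0 at alpha = 0.1.


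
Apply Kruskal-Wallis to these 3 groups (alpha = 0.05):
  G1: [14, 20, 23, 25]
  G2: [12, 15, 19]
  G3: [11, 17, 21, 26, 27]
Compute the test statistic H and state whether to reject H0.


Step 1: Combine all N = 12 observations and assign midranks.
sorted (value, group, rank): (11,G3,1), (12,G2,2), (14,G1,3), (15,G2,4), (17,G3,5), (19,G2,6), (20,G1,7), (21,G3,8), (23,G1,9), (25,G1,10), (26,G3,11), (27,G3,12)
Step 2: Sum ranks within each group.
R_1 = 29 (n_1 = 4)
R_2 = 12 (n_2 = 3)
R_3 = 37 (n_3 = 5)
Step 3: H = 12/(N(N+1)) * sum(R_i^2/n_i) - 3(N+1)
     = 12/(12*13) * (29^2/4 + 12^2/3 + 37^2/5) - 3*13
     = 0.076923 * 532.05 - 39
     = 1.926923.
Step 4: No ties, so H is used without correction.
Step 5: Under H0, H ~ chi^2(2); p-value = 0.381570.
Step 6: alpha = 0.05. fail to reject H0.

H = 1.9269, df = 2, p = 0.381570, fail to reject H0.


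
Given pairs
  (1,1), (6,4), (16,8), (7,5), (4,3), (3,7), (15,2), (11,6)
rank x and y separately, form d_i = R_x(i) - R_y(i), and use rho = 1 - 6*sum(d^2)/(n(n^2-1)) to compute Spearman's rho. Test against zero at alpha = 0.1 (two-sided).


Step 1: Rank x and y separately (midranks; no ties here).
rank(x): 1->1, 6->4, 16->8, 7->5, 4->3, 3->2, 15->7, 11->6
rank(y): 1->1, 4->4, 8->8, 5->5, 3->3, 7->7, 2->2, 6->6
Step 2: d_i = R_x(i) - R_y(i); compute d_i^2.
  (1-1)^2=0, (4-4)^2=0, (8-8)^2=0, (5-5)^2=0, (3-3)^2=0, (2-7)^2=25, (7-2)^2=25, (6-6)^2=0
sum(d^2) = 50.
Step 3: rho = 1 - 6*50 / (8*(8^2 - 1)) = 1 - 300/504 = 0.404762.
Step 4: Under H0, t = rho * sqrt((n-2)/(1-rho^2)) = 1.0842 ~ t(6).
Step 5: Two-sided p-value from the t-distribution with 6 df = 0.319889.
Step 6: alpha = 0.1. fail to reject H0.

rho = 0.4048, p = 0.319889, fail to reject H0 at alpha = 0.1.


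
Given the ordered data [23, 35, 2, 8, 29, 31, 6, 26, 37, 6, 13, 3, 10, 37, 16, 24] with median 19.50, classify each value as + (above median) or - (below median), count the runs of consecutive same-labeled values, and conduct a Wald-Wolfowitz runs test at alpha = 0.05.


Step 1: Compute median = 19.50; label A = above, B = below.
Labels in order: AABBAABAABBBBABA  (n_A = 8, n_B = 8)
Step 2: Count runs R = 9.
Step 3: Under H0 (random ordering), E[R] = 2*n_A*n_B/(n_A+n_B) + 1 = 2*8*8/16 + 1 = 9.0000.
        Var[R] = 2*n_A*n_B*(2*n_A*n_B - n_A - n_B) / ((n_A+n_B)^2 * (n_A+n_B-1)) = 14336/3840 = 3.7333.
        SD[R] = 1.9322.
Step 4: R = E[R], so z = 0 with no continuity correction.
Step 5: Two-sided p-value via normal approximation = 2*(1 - Phi(|z|)) = 1.000000.
Step 6: alpha = 0.05. fail to reject H0.

R = 9, z = 0.0000, p = 1.000000, fail to reject H0.


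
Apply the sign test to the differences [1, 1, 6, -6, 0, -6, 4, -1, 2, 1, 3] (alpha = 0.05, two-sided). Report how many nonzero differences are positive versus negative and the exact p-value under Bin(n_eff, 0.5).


Step 1: Discard zero differences. Original n = 11; n_eff = number of nonzero differences = 10.
Nonzero differences (with sign): +1, +1, +6, -6, -6, +4, -1, +2, +1, +3
Step 2: Count signs: positive = 7, negative = 3.
Step 3: Under H0: P(positive) = 0.5, so the number of positives S ~ Bin(10, 0.5).
Step 4: Two-sided exact p-value = sum of Bin(10,0.5) probabilities at or below the observed probability = 0.343750.
Step 5: alpha = 0.05. fail to reject H0.

n_eff = 10, pos = 7, neg = 3, p = 0.343750, fail to reject H0.


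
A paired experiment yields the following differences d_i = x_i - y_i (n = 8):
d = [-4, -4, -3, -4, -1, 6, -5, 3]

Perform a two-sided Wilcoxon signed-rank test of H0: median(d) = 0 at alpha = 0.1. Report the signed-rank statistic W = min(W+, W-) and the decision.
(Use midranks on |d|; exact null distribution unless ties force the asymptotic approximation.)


Step 1: Drop any zero differences (none here) and take |d_i|.
|d| = [4, 4, 3, 4, 1, 6, 5, 3]
Step 2: Midrank |d_i| (ties get averaged ranks).
ranks: |4|->5, |4|->5, |3|->2.5, |4|->5, |1|->1, |6|->8, |5|->7, |3|->2.5
Step 3: Attach original signs; sum ranks with positive sign and with negative sign.
W+ = 8 + 2.5 = 10.5
W- = 5 + 5 + 2.5 + 5 + 1 + 7 = 25.5
(Check: W+ + W- = 36 should equal n(n+1)/2 = 36.)
Step 4: Test statistic W = min(W+, W-) = 10.5.
Step 5: Ties in |d|, so use the tie-corrected normal approximation.
        E[W] = n(n+1)/4 = 8*9/4 = 18.
        Tie groups: |d|=3 (t=2), |d|=4 (t=3); sum(t^3 - t) = 30.
        Var[W] = n(n+1)(2n+1)/24 - sum(t^3-t)/48 = 1224/24 - 30/48 = 50.375.
        z = (W - E[W]) / sqrt(Var[W]) = (10.5 - 18) / 7.0975 = -1.0567.
        Two-sided p = 2*Phi(z) = 0.290646.
Step 6: alpha = 0.1. fail to reject H0.

W+ = 10.5, W- = 25.5, W = min = 10.5, p = 0.290646, fail to reject H0.


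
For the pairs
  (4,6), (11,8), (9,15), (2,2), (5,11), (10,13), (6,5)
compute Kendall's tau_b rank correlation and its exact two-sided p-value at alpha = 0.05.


Step 1: Enumerate the 21 unordered pairs (i,j) with i<j and classify each by sign(x_j-x_i) * sign(y_j-y_i).
  (1,2):dx=+7,dy=+2->C; (1,3):dx=+5,dy=+9->C; (1,4):dx=-2,dy=-4->C; (1,5):dx=+1,dy=+5->C
  (1,6):dx=+6,dy=+7->C; (1,7):dx=+2,dy=-1->D; (2,3):dx=-2,dy=+7->D; (2,4):dx=-9,dy=-6->C
  (2,5):dx=-6,dy=+3->D; (2,6):dx=-1,dy=+5->D; (2,7):dx=-5,dy=-3->C; (3,4):dx=-7,dy=-13->C
  (3,5):dx=-4,dy=-4->C; (3,6):dx=+1,dy=-2->D; (3,7):dx=-3,dy=-10->C; (4,5):dx=+3,dy=+9->C
  (4,6):dx=+8,dy=+11->C; (4,7):dx=+4,dy=+3->C; (5,6):dx=+5,dy=+2->C; (5,7):dx=+1,dy=-6->D
  (6,7):dx=-4,dy=-8->C
Step 2: C = 15, D = 6, total pairs = 21.
Step 3: tau = (C - D)/(n(n-1)/2) = (15 - 6)/21 = 0.428571.
Step 4: Exact two-sided p-value (enumerate n! = 5040 permutations of y under H0): p = 0.238889.
Step 5: alpha = 0.05. fail to reject H0.

tau_b = 0.4286 (C=15, D=6), p = 0.238889, fail to reject H0.


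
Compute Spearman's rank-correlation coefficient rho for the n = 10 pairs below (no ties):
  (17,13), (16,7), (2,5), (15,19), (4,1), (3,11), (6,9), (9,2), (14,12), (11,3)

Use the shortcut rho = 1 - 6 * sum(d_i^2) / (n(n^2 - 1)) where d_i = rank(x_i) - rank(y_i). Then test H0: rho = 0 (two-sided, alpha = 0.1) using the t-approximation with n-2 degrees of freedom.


Step 1: Rank x and y separately (midranks; no ties here).
rank(x): 17->10, 16->9, 2->1, 15->8, 4->3, 3->2, 6->4, 9->5, 14->7, 11->6
rank(y): 13->9, 7->5, 5->4, 19->10, 1->1, 11->7, 9->6, 2->2, 12->8, 3->3
Step 2: d_i = R_x(i) - R_y(i); compute d_i^2.
  (10-9)^2=1, (9-5)^2=16, (1-4)^2=9, (8-10)^2=4, (3-1)^2=4, (2-7)^2=25, (4-6)^2=4, (5-2)^2=9, (7-8)^2=1, (6-3)^2=9
sum(d^2) = 82.
Step 3: rho = 1 - 6*82 / (10*(10^2 - 1)) = 1 - 492/990 = 0.503030.
Step 4: Under H0, t = rho * sqrt((n-2)/(1-rho^2)) = 1.6462 ~ t(8).
Step 5: Two-sided p-value from the t-distribution with 8 df = 0.138334.
Step 6: alpha = 0.1. fail to reject H0.

rho = 0.5030, p = 0.138334, fail to reject H0 at alpha = 0.1.


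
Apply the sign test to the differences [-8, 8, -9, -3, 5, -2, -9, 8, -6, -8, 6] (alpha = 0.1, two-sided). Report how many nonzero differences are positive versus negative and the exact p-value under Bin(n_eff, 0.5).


Step 1: Discard zero differences. Original n = 11; n_eff = number of nonzero differences = 11.
Nonzero differences (with sign): -8, +8, -9, -3, +5, -2, -9, +8, -6, -8, +6
Step 2: Count signs: positive = 4, negative = 7.
Step 3: Under H0: P(positive) = 0.5, so the number of positives S ~ Bin(11, 0.5).
Step 4: Two-sided exact p-value = sum of Bin(11,0.5) probabilities at or below the observed probability = 0.548828.
Step 5: alpha = 0.1. fail to reject H0.

n_eff = 11, pos = 4, neg = 7, p = 0.548828, fail to reject H0.


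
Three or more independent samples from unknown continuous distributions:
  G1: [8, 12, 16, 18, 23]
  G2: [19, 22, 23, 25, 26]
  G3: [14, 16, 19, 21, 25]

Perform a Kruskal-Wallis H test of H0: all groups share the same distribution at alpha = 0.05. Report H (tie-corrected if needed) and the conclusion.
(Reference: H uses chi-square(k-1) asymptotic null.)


Step 1: Combine all N = 15 observations and assign midranks.
sorted (value, group, rank): (8,G1,1), (12,G1,2), (14,G3,3), (16,G1,4.5), (16,G3,4.5), (18,G1,6), (19,G2,7.5), (19,G3,7.5), (21,G3,9), (22,G2,10), (23,G1,11.5), (23,G2,11.5), (25,G2,13.5), (25,G3,13.5), (26,G2,15)
Step 2: Sum ranks within each group.
R_1 = 25 (n_1 = 5)
R_2 = 57.5 (n_2 = 5)
R_3 = 37.5 (n_3 = 5)
Step 3: H = 12/(N(N+1)) * sum(R_i^2/n_i) - 3(N+1)
     = 12/(15*16) * (25^2/5 + 57.5^2/5 + 37.5^2/5) - 3*16
     = 0.050000 * 1067.5 - 48
     = 5.375000.
Step 4: Ties present; correction factor C = 1 - 24/(15^3 - 15) = 0.992857. Corrected H = 5.375000 / 0.992857 = 5.413669.
Step 5: Under H0, H ~ chi^2(2); p-value = 0.066748.
Step 6: alpha = 0.05. fail to reject H0.

H = 5.4137, df = 2, p = 0.066748, fail to reject H0.


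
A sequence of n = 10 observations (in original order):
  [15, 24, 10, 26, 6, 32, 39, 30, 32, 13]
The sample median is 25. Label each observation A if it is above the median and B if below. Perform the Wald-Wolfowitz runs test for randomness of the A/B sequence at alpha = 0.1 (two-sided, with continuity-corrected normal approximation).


Step 1: Compute median = 25; label A = above, B = below.
Labels in order: BBBABAAAAB  (n_A = 5, n_B = 5)
Step 2: Count runs R = 5.
Step 3: Under H0 (random ordering), E[R] = 2*n_A*n_B/(n_A+n_B) + 1 = 2*5*5/10 + 1 = 6.0000.
        Var[R] = 2*n_A*n_B*(2*n_A*n_B - n_A - n_B) / ((n_A+n_B)^2 * (n_A+n_B-1)) = 2000/900 = 2.2222.
        SD[R] = 1.4907.
Step 4: Continuity-corrected z = (R + 0.5 - E[R]) / SD[R] = (5 + 0.5 - 6.0000) / 1.4907 = -0.3354.
Step 5: Two-sided p-value via normal approximation = 2*(1 - Phi(|z|)) = 0.737316.
Step 6: alpha = 0.1. fail to reject H0.

R = 5, z = -0.3354, p = 0.737316, fail to reject H0.


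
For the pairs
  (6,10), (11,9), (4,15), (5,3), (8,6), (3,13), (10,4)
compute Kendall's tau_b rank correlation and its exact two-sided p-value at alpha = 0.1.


Step 1: Enumerate the 21 unordered pairs (i,j) with i<j and classify each by sign(x_j-x_i) * sign(y_j-y_i).
  (1,2):dx=+5,dy=-1->D; (1,3):dx=-2,dy=+5->D; (1,4):dx=-1,dy=-7->C; (1,5):dx=+2,dy=-4->D
  (1,6):dx=-3,dy=+3->D; (1,7):dx=+4,dy=-6->D; (2,3):dx=-7,dy=+6->D; (2,4):dx=-6,dy=-6->C
  (2,5):dx=-3,dy=-3->C; (2,6):dx=-8,dy=+4->D; (2,7):dx=-1,dy=-5->C; (3,4):dx=+1,dy=-12->D
  (3,5):dx=+4,dy=-9->D; (3,6):dx=-1,dy=-2->C; (3,7):dx=+6,dy=-11->D; (4,5):dx=+3,dy=+3->C
  (4,6):dx=-2,dy=+10->D; (4,7):dx=+5,dy=+1->C; (5,6):dx=-5,dy=+7->D; (5,7):dx=+2,dy=-2->D
  (6,7):dx=+7,dy=-9->D
Step 2: C = 7, D = 14, total pairs = 21.
Step 3: tau = (C - D)/(n(n-1)/2) = (7 - 14)/21 = -0.333333.
Step 4: Exact two-sided p-value (enumerate n! = 5040 permutations of y under H0): p = 0.381349.
Step 5: alpha = 0.1. fail to reject H0.

tau_b = -0.3333 (C=7, D=14), p = 0.381349, fail to reject H0.


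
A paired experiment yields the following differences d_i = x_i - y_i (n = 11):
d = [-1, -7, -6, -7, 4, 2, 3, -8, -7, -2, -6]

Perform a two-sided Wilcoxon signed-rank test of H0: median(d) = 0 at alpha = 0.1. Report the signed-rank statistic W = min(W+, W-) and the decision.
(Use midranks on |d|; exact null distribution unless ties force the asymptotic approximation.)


Step 1: Drop any zero differences (none here) and take |d_i|.
|d| = [1, 7, 6, 7, 4, 2, 3, 8, 7, 2, 6]
Step 2: Midrank |d_i| (ties get averaged ranks).
ranks: |1|->1, |7|->9, |6|->6.5, |7|->9, |4|->5, |2|->2.5, |3|->4, |8|->11, |7|->9, |2|->2.5, |6|->6.5
Step 3: Attach original signs; sum ranks with positive sign and with negative sign.
W+ = 5 + 2.5 + 4 = 11.5
W- = 1 + 9 + 6.5 + 9 + 11 + 9 + 2.5 + 6.5 = 54.5
(Check: W+ + W- = 66 should equal n(n+1)/2 = 66.)
Step 4: Test statistic W = min(W+, W-) = 11.5.
Step 5: Ties in |d|, so use the tie-corrected normal approximation.
        E[W] = n(n+1)/4 = 11*12/4 = 33.
        Tie groups: |d|=2 (t=2), |d|=6 (t=2), |d|=7 (t=3); sum(t^3 - t) = 36.
        Var[W] = n(n+1)(2n+1)/24 - sum(t^3-t)/48 = 3036/24 - 36/48 = 125.75.
        z = (W - E[W]) / sqrt(Var[W]) = (11.5 - 33) / 11.2138 = -1.9173.
        Two-sided p = 2*Phi(z) = 0.055203.
Step 6: alpha = 0.1. reject H0.

W+ = 11.5, W- = 54.5, W = min = 11.5, p = 0.055203, reject H0.


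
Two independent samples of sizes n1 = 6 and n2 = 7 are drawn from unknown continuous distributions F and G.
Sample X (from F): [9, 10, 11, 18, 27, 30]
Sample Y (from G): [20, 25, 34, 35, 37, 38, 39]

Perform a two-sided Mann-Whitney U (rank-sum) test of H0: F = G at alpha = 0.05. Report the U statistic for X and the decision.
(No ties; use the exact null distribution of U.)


Step 1: Combine and sort all 13 observations; assign midranks.
sorted (value, group): (9,X), (10,X), (11,X), (18,X), (20,Y), (25,Y), (27,X), (30,X), (34,Y), (35,Y), (37,Y), (38,Y), (39,Y)
ranks: 9->1, 10->2, 11->3, 18->4, 20->5, 25->6, 27->7, 30->8, 34->9, 35->10, 37->11, 38->12, 39->13
Step 2: Rank sum for X: R1 = 1 + 2 + 3 + 4 + 7 + 8 = 25.
Step 3: U_X = R1 - n1(n1+1)/2 = 25 - 6*7/2 = 25 - 21 = 4.
       U_Y = n1*n2 - U_X = 42 - 4 = 38.
Step 4: No ties, so the exact null distribution of U (based on enumerating the C(13,6) = 1716 equally likely rank assignments) gives the two-sided p-value.
Step 5: p-value = 0.013986; compare to alpha = 0.05. reject H0.

U_X = 4, p = 0.013986, reject H0 at alpha = 0.05.


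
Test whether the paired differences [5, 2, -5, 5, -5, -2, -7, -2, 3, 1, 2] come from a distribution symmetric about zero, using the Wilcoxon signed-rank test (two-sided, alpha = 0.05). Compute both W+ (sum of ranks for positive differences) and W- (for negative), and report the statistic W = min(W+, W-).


Step 1: Drop any zero differences (none here) and take |d_i|.
|d| = [5, 2, 5, 5, 5, 2, 7, 2, 3, 1, 2]
Step 2: Midrank |d_i| (ties get averaged ranks).
ranks: |5|->8.5, |2|->3.5, |5|->8.5, |5|->8.5, |5|->8.5, |2|->3.5, |7|->11, |2|->3.5, |3|->6, |1|->1, |2|->3.5
Step 3: Attach original signs; sum ranks with positive sign and with negative sign.
W+ = 8.5 + 3.5 + 8.5 + 6 + 1 + 3.5 = 31
W- = 8.5 + 8.5 + 3.5 + 11 + 3.5 = 35
(Check: W+ + W- = 66 should equal n(n+1)/2 = 66.)
Step 4: Test statistic W = min(W+, W-) = 31.
Step 5: Ties in |d|, so use the tie-corrected normal approximation.
        E[W] = n(n+1)/4 = 11*12/4 = 33.
        Tie groups: |d|=2 (t=4), |d|=5 (t=4); sum(t^3 - t) = 120.
        Var[W] = n(n+1)(2n+1)/24 - sum(t^3-t)/48 = 3036/24 - 120/48 = 124.
        z = (W - E[W]) / sqrt(Var[W]) = (31 - 33) / 11.1355 = -0.1796.
        Two-sided p = 2*Phi(z) = 0.857462.
Step 6: alpha = 0.05. fail to reject H0.

W+ = 31, W- = 35, W = min = 31, p = 0.857462, fail to reject H0.


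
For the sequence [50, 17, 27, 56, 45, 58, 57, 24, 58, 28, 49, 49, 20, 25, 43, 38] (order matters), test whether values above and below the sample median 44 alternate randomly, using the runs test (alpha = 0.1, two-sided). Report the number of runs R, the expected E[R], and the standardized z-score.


Step 1: Compute median = 44; label A = above, B = below.
Labels in order: ABBAAAABABAABBBB  (n_A = 8, n_B = 8)
Step 2: Count runs R = 8.
Step 3: Under H0 (random ordering), E[R] = 2*n_A*n_B/(n_A+n_B) + 1 = 2*8*8/16 + 1 = 9.0000.
        Var[R] = 2*n_A*n_B*(2*n_A*n_B - n_A - n_B) / ((n_A+n_B)^2 * (n_A+n_B-1)) = 14336/3840 = 3.7333.
        SD[R] = 1.9322.
Step 4: Continuity-corrected z = (R + 0.5 - E[R]) / SD[R] = (8 + 0.5 - 9.0000) / 1.9322 = -0.2588.
Step 5: Two-sided p-value via normal approximation = 2*(1 - Phi(|z|)) = 0.795809.
Step 6: alpha = 0.1. fail to reject H0.

R = 8, z = -0.2588, p = 0.795809, fail to reject H0.


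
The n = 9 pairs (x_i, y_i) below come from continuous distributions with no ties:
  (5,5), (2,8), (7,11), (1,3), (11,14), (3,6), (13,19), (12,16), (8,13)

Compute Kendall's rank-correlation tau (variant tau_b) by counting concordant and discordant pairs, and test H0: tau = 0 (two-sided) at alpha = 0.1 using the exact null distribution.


Step 1: Enumerate the 36 unordered pairs (i,j) with i<j and classify each by sign(x_j-x_i) * sign(y_j-y_i).
  (1,2):dx=-3,dy=+3->D; (1,3):dx=+2,dy=+6->C; (1,4):dx=-4,dy=-2->C; (1,5):dx=+6,dy=+9->C
  (1,6):dx=-2,dy=+1->D; (1,7):dx=+8,dy=+14->C; (1,8):dx=+7,dy=+11->C; (1,9):dx=+3,dy=+8->C
  (2,3):dx=+5,dy=+3->C; (2,4):dx=-1,dy=-5->C; (2,5):dx=+9,dy=+6->C; (2,6):dx=+1,dy=-2->D
  (2,7):dx=+11,dy=+11->C; (2,8):dx=+10,dy=+8->C; (2,9):dx=+6,dy=+5->C; (3,4):dx=-6,dy=-8->C
  (3,5):dx=+4,dy=+3->C; (3,6):dx=-4,dy=-5->C; (3,7):dx=+6,dy=+8->C; (3,8):dx=+5,dy=+5->C
  (3,9):dx=+1,dy=+2->C; (4,5):dx=+10,dy=+11->C; (4,6):dx=+2,dy=+3->C; (4,7):dx=+12,dy=+16->C
  (4,8):dx=+11,dy=+13->C; (4,9):dx=+7,dy=+10->C; (5,6):dx=-8,dy=-8->C; (5,7):dx=+2,dy=+5->C
  (5,8):dx=+1,dy=+2->C; (5,9):dx=-3,dy=-1->C; (6,7):dx=+10,dy=+13->C; (6,8):dx=+9,dy=+10->C
  (6,9):dx=+5,dy=+7->C; (7,8):dx=-1,dy=-3->C; (7,9):dx=-5,dy=-6->C; (8,9):dx=-4,dy=-3->C
Step 2: C = 33, D = 3, total pairs = 36.
Step 3: tau = (C - D)/(n(n-1)/2) = (33 - 3)/36 = 0.833333.
Step 4: Exact two-sided p-value (enumerate n! = 362880 permutations of y under H0): p = 0.000854.
Step 5: alpha = 0.1. reject H0.

tau_b = 0.8333 (C=33, D=3), p = 0.000854, reject H0.


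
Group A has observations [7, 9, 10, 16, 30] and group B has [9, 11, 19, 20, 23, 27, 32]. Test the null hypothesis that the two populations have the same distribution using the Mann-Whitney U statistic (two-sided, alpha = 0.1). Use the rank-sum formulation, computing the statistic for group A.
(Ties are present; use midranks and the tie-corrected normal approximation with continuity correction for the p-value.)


Step 1: Combine and sort all 12 observations; assign midranks.
sorted (value, group): (7,X), (9,X), (9,Y), (10,X), (11,Y), (16,X), (19,Y), (20,Y), (23,Y), (27,Y), (30,X), (32,Y)
ranks: 7->1, 9->2.5, 9->2.5, 10->4, 11->5, 16->6, 19->7, 20->8, 23->9, 27->10, 30->11, 32->12
Step 2: Rank sum for X: R1 = 1 + 2.5 + 4 + 6 + 11 = 24.5.
Step 3: U_X = R1 - n1(n1+1)/2 = 24.5 - 5*6/2 = 24.5 - 15 = 9.5.
       U_Y = n1*n2 - U_X = 35 - 9.5 = 25.5.
Step 4: Ties are present, so use the tie-corrected normal approximation (with continuity correction) for the p-value.
Step 5: p-value = 0.222415; compare to alpha = 0.1. fail to reject H0.

U_X = 9.5, p = 0.222415, fail to reject H0 at alpha = 0.1.


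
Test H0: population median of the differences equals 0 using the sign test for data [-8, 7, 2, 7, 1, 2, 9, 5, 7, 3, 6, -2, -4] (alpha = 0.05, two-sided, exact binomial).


Step 1: Discard zero differences. Original n = 13; n_eff = number of nonzero differences = 13.
Nonzero differences (with sign): -8, +7, +2, +7, +1, +2, +9, +5, +7, +3, +6, -2, -4
Step 2: Count signs: positive = 10, negative = 3.
Step 3: Under H0: P(positive) = 0.5, so the number of positives S ~ Bin(13, 0.5).
Step 4: Two-sided exact p-value = sum of Bin(13,0.5) probabilities at or below the observed probability = 0.092285.
Step 5: alpha = 0.05. fail to reject H0.

n_eff = 13, pos = 10, neg = 3, p = 0.092285, fail to reject H0.


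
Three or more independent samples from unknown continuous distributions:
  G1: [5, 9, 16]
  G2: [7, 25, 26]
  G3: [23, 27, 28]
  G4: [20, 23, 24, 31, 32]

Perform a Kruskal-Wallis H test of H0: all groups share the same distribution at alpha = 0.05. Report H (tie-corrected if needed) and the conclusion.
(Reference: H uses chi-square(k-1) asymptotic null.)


Step 1: Combine all N = 14 observations and assign midranks.
sorted (value, group, rank): (5,G1,1), (7,G2,2), (9,G1,3), (16,G1,4), (20,G4,5), (23,G3,6.5), (23,G4,6.5), (24,G4,8), (25,G2,9), (26,G2,10), (27,G3,11), (28,G3,12), (31,G4,13), (32,G4,14)
Step 2: Sum ranks within each group.
R_1 = 8 (n_1 = 3)
R_2 = 21 (n_2 = 3)
R_3 = 29.5 (n_3 = 3)
R_4 = 46.5 (n_4 = 5)
Step 3: H = 12/(N(N+1)) * sum(R_i^2/n_i) - 3(N+1)
     = 12/(14*15) * (8^2/3 + 21^2/3 + 29.5^2/3 + 46.5^2/5) - 3*15
     = 0.057143 * 890.867 - 45
     = 5.906667.
Step 4: Ties present; correction factor C = 1 - 6/(14^3 - 14) = 0.997802. Corrected H = 5.906667 / 0.997802 = 5.919677.
Step 5: Under H0, H ~ chi^2(3); p-value = 0.115584.
Step 6: alpha = 0.05. fail to reject H0.

H = 5.9197, df = 3, p = 0.115584, fail to reject H0.


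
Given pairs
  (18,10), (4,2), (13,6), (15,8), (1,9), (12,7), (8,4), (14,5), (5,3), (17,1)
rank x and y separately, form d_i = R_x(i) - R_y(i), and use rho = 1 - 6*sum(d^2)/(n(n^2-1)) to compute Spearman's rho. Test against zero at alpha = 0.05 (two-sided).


Step 1: Rank x and y separately (midranks; no ties here).
rank(x): 18->10, 4->2, 13->6, 15->8, 1->1, 12->5, 8->4, 14->7, 5->3, 17->9
rank(y): 10->10, 2->2, 6->6, 8->8, 9->9, 7->7, 4->4, 5->5, 3->3, 1->1
Step 2: d_i = R_x(i) - R_y(i); compute d_i^2.
  (10-10)^2=0, (2-2)^2=0, (6-6)^2=0, (8-8)^2=0, (1-9)^2=64, (5-7)^2=4, (4-4)^2=0, (7-5)^2=4, (3-3)^2=0, (9-1)^2=64
sum(d^2) = 136.
Step 3: rho = 1 - 6*136 / (10*(10^2 - 1)) = 1 - 816/990 = 0.175758.
Step 4: Under H0, t = rho * sqrt((n-2)/(1-rho^2)) = 0.5050 ~ t(8).
Step 5: Two-sided p-value from the t-distribution with 8 df = 0.627188.
Step 6: alpha = 0.05. fail to reject H0.

rho = 0.1758, p = 0.627188, fail to reject H0 at alpha = 0.05.


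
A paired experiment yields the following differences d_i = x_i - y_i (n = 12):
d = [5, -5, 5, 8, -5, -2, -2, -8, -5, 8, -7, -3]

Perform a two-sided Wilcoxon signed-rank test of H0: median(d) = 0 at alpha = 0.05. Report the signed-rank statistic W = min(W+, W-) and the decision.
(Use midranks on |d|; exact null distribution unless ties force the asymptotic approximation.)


Step 1: Drop any zero differences (none here) and take |d_i|.
|d| = [5, 5, 5, 8, 5, 2, 2, 8, 5, 8, 7, 3]
Step 2: Midrank |d_i| (ties get averaged ranks).
ranks: |5|->6, |5|->6, |5|->6, |8|->11, |5|->6, |2|->1.5, |2|->1.5, |8|->11, |5|->6, |8|->11, |7|->9, |3|->3
Step 3: Attach original signs; sum ranks with positive sign and with negative sign.
W+ = 6 + 6 + 11 + 11 = 34
W- = 6 + 6 + 1.5 + 1.5 + 11 + 6 + 9 + 3 = 44
(Check: W+ + W- = 78 should equal n(n+1)/2 = 78.)
Step 4: Test statistic W = min(W+, W-) = 34.
Step 5: Ties in |d|, so use the tie-corrected normal approximation.
        E[W] = n(n+1)/4 = 12*13/4 = 39.
        Tie groups: |d|=2 (t=2), |d|=5 (t=5), |d|=8 (t=3); sum(t^3 - t) = 150.
        Var[W] = n(n+1)(2n+1)/24 - sum(t^3-t)/48 = 3900/24 - 150/48 = 159.375.
        z = (W - E[W]) / sqrt(Var[W]) = (34 - 39) / 12.6244 = -0.3961.
        Two-sided p = 2*Phi(z) = 0.692061.
Step 6: alpha = 0.05. fail to reject H0.

W+ = 34, W- = 44, W = min = 34, p = 0.692061, fail to reject H0.


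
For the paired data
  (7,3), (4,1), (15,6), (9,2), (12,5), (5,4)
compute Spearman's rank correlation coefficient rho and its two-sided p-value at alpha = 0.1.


Step 1: Rank x and y separately (midranks; no ties here).
rank(x): 7->3, 4->1, 15->6, 9->4, 12->5, 5->2
rank(y): 3->3, 1->1, 6->6, 2->2, 5->5, 4->4
Step 2: d_i = R_x(i) - R_y(i); compute d_i^2.
  (3-3)^2=0, (1-1)^2=0, (6-6)^2=0, (4-2)^2=4, (5-5)^2=0, (2-4)^2=4
sum(d^2) = 8.
Step 3: rho = 1 - 6*8 / (6*(6^2 - 1)) = 1 - 48/210 = 0.771429.
Step 4: Under H0, t = rho * sqrt((n-2)/(1-rho^2)) = 2.4247 ~ t(4).
Step 5: Two-sided p-value from the t-distribution with 4 df = 0.072397.
Step 6: alpha = 0.1. reject H0.

rho = 0.7714, p = 0.072397, reject H0 at alpha = 0.1.


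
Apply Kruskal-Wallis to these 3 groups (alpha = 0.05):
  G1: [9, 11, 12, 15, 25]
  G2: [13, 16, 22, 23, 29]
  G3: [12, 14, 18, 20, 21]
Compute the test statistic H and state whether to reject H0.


Step 1: Combine all N = 15 observations and assign midranks.
sorted (value, group, rank): (9,G1,1), (11,G1,2), (12,G1,3.5), (12,G3,3.5), (13,G2,5), (14,G3,6), (15,G1,7), (16,G2,8), (18,G3,9), (20,G3,10), (21,G3,11), (22,G2,12), (23,G2,13), (25,G1,14), (29,G2,15)
Step 2: Sum ranks within each group.
R_1 = 27.5 (n_1 = 5)
R_2 = 53 (n_2 = 5)
R_3 = 39.5 (n_3 = 5)
Step 3: H = 12/(N(N+1)) * sum(R_i^2/n_i) - 3(N+1)
     = 12/(15*16) * (27.5^2/5 + 53^2/5 + 39.5^2/5) - 3*16
     = 0.050000 * 1025.1 - 48
     = 3.255000.
Step 4: Ties present; correction factor C = 1 - 6/(15^3 - 15) = 0.998214. Corrected H = 3.255000 / 0.998214 = 3.260823.
Step 5: Under H0, H ~ chi^2(2); p-value = 0.195849.
Step 6: alpha = 0.05. fail to reject H0.

H = 3.2608, df = 2, p = 0.195849, fail to reject H0.


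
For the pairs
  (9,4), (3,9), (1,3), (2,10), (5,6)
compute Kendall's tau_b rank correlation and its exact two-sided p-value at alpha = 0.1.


Step 1: Enumerate the 10 unordered pairs (i,j) with i<j and classify each by sign(x_j-x_i) * sign(y_j-y_i).
  (1,2):dx=-6,dy=+5->D; (1,3):dx=-8,dy=-1->C; (1,4):dx=-7,dy=+6->D; (1,5):dx=-4,dy=+2->D
  (2,3):dx=-2,dy=-6->C; (2,4):dx=-1,dy=+1->D; (2,5):dx=+2,dy=-3->D; (3,4):dx=+1,dy=+7->C
  (3,5):dx=+4,dy=+3->C; (4,5):dx=+3,dy=-4->D
Step 2: C = 4, D = 6, total pairs = 10.
Step 3: tau = (C - D)/(n(n-1)/2) = (4 - 6)/10 = -0.200000.
Step 4: Exact two-sided p-value (enumerate n! = 120 permutations of y under H0): p = 0.816667.
Step 5: alpha = 0.1. fail to reject H0.

tau_b = -0.2000 (C=4, D=6), p = 0.816667, fail to reject H0.


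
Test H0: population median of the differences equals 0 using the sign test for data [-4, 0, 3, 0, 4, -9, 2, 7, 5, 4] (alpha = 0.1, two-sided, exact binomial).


Step 1: Discard zero differences. Original n = 10; n_eff = number of nonzero differences = 8.
Nonzero differences (with sign): -4, +3, +4, -9, +2, +7, +5, +4
Step 2: Count signs: positive = 6, negative = 2.
Step 3: Under H0: P(positive) = 0.5, so the number of positives S ~ Bin(8, 0.5).
Step 4: Two-sided exact p-value = sum of Bin(8,0.5) probabilities at or below the observed probability = 0.289062.
Step 5: alpha = 0.1. fail to reject H0.

n_eff = 8, pos = 6, neg = 2, p = 0.289062, fail to reject H0.


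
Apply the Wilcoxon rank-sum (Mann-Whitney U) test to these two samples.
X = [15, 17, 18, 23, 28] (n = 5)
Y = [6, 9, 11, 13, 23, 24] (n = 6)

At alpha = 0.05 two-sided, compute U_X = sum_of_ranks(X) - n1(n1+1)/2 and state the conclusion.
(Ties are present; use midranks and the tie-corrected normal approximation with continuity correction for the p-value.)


Step 1: Combine and sort all 11 observations; assign midranks.
sorted (value, group): (6,Y), (9,Y), (11,Y), (13,Y), (15,X), (17,X), (18,X), (23,X), (23,Y), (24,Y), (28,X)
ranks: 6->1, 9->2, 11->3, 13->4, 15->5, 17->6, 18->7, 23->8.5, 23->8.5, 24->10, 28->11
Step 2: Rank sum for X: R1 = 5 + 6 + 7 + 8.5 + 11 = 37.5.
Step 3: U_X = R1 - n1(n1+1)/2 = 37.5 - 5*6/2 = 37.5 - 15 = 22.5.
       U_Y = n1*n2 - U_X = 30 - 22.5 = 7.5.
Step 4: Ties are present, so use the tie-corrected normal approximation (with continuity correction) for the p-value.
Step 5: p-value = 0.200217; compare to alpha = 0.05. fail to reject H0.

U_X = 22.5, p = 0.200217, fail to reject H0 at alpha = 0.05.


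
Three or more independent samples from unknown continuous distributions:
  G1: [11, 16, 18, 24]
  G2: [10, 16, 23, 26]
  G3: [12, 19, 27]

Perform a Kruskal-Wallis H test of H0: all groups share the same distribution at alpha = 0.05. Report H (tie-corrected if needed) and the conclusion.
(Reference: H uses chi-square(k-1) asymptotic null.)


Step 1: Combine all N = 11 observations and assign midranks.
sorted (value, group, rank): (10,G2,1), (11,G1,2), (12,G3,3), (16,G1,4.5), (16,G2,4.5), (18,G1,6), (19,G3,7), (23,G2,8), (24,G1,9), (26,G2,10), (27,G3,11)
Step 2: Sum ranks within each group.
R_1 = 21.5 (n_1 = 4)
R_2 = 23.5 (n_2 = 4)
R_3 = 21 (n_3 = 3)
Step 3: H = 12/(N(N+1)) * sum(R_i^2/n_i) - 3(N+1)
     = 12/(11*12) * (21.5^2/4 + 23.5^2/4 + 21^2/3) - 3*12
     = 0.090909 * 400.625 - 36
     = 0.420455.
Step 4: Ties present; correction factor C = 1 - 6/(11^3 - 11) = 0.995455. Corrected H = 0.420455 / 0.995455 = 0.422374.
Step 5: Under H0, H ~ chi^2(2); p-value = 0.809622.
Step 6: alpha = 0.05. fail to reject H0.

H = 0.4224, df = 2, p = 0.809622, fail to reject H0.


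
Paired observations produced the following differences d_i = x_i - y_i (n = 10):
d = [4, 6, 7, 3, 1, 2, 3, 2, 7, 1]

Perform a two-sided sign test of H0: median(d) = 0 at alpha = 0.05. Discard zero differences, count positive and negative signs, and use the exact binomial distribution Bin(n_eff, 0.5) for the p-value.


Step 1: Discard zero differences. Original n = 10; n_eff = number of nonzero differences = 10.
Nonzero differences (with sign): +4, +6, +7, +3, +1, +2, +3, +2, +7, +1
Step 2: Count signs: positive = 10, negative = 0.
Step 3: Under H0: P(positive) = 0.5, so the number of positives S ~ Bin(10, 0.5).
Step 4: Two-sided exact p-value = sum of Bin(10,0.5) probabilities at or below the observed probability = 0.001953.
Step 5: alpha = 0.05. reject H0.

n_eff = 10, pos = 10, neg = 0, p = 0.001953, reject H0.


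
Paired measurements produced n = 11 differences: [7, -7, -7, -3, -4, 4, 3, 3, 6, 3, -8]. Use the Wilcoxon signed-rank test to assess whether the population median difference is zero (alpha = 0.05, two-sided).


Step 1: Drop any zero differences (none here) and take |d_i|.
|d| = [7, 7, 7, 3, 4, 4, 3, 3, 6, 3, 8]
Step 2: Midrank |d_i| (ties get averaged ranks).
ranks: |7|->9, |7|->9, |7|->9, |3|->2.5, |4|->5.5, |4|->5.5, |3|->2.5, |3|->2.5, |6|->7, |3|->2.5, |8|->11
Step 3: Attach original signs; sum ranks with positive sign and with negative sign.
W+ = 9 + 5.5 + 2.5 + 2.5 + 7 + 2.5 = 29
W- = 9 + 9 + 2.5 + 5.5 + 11 = 37
(Check: W+ + W- = 66 should equal n(n+1)/2 = 66.)
Step 4: Test statistic W = min(W+, W-) = 29.
Step 5: Ties in |d|, so use the tie-corrected normal approximation.
        E[W] = n(n+1)/4 = 11*12/4 = 33.
        Tie groups: |d|=3 (t=4), |d|=4 (t=2), |d|=7 (t=3); sum(t^3 - t) = 90.
        Var[W] = n(n+1)(2n+1)/24 - sum(t^3-t)/48 = 3036/24 - 90/48 = 124.625.
        z = (W - E[W]) / sqrt(Var[W]) = (29 - 33) / 11.1636 = -0.3583.
        Two-sided p = 2*Phi(z) = 0.720112.
Step 6: alpha = 0.05. fail to reject H0.

W+ = 29, W- = 37, W = min = 29, p = 0.720112, fail to reject H0.


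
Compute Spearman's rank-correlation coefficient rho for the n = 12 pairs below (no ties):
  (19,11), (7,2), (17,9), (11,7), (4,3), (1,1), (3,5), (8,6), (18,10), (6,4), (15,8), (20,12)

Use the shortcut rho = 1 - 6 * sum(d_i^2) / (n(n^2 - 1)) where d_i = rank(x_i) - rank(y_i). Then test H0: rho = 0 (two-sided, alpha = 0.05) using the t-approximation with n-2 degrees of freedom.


Step 1: Rank x and y separately (midranks; no ties here).
rank(x): 19->11, 7->5, 17->9, 11->7, 4->3, 1->1, 3->2, 8->6, 18->10, 6->4, 15->8, 20->12
rank(y): 11->11, 2->2, 9->9, 7->7, 3->3, 1->1, 5->5, 6->6, 10->10, 4->4, 8->8, 12->12
Step 2: d_i = R_x(i) - R_y(i); compute d_i^2.
  (11-11)^2=0, (5-2)^2=9, (9-9)^2=0, (7-7)^2=0, (3-3)^2=0, (1-1)^2=0, (2-5)^2=9, (6-6)^2=0, (10-10)^2=0, (4-4)^2=0, (8-8)^2=0, (12-12)^2=0
sum(d^2) = 18.
Step 3: rho = 1 - 6*18 / (12*(12^2 - 1)) = 1 - 108/1716 = 0.937063.
Step 4: Under H0, t = rho * sqrt((n-2)/(1-rho^2)) = 8.4868 ~ t(10).
Step 5: Two-sided p-value from the t-distribution with 10 df = 0.000007.
Step 6: alpha = 0.05. reject H0.

rho = 0.9371, p = 0.000007, reject H0 at alpha = 0.05.


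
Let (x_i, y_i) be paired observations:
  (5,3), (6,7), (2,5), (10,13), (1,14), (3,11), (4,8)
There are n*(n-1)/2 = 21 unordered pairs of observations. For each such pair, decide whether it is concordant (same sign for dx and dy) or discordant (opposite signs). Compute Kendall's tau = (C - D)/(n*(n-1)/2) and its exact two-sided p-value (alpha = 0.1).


Step 1: Enumerate the 21 unordered pairs (i,j) with i<j and classify each by sign(x_j-x_i) * sign(y_j-y_i).
  (1,2):dx=+1,dy=+4->C; (1,3):dx=-3,dy=+2->D; (1,4):dx=+5,dy=+10->C; (1,5):dx=-4,dy=+11->D
  (1,6):dx=-2,dy=+8->D; (1,7):dx=-1,dy=+5->D; (2,3):dx=-4,dy=-2->C; (2,4):dx=+4,dy=+6->C
  (2,5):dx=-5,dy=+7->D; (2,6):dx=-3,dy=+4->D; (2,7):dx=-2,dy=+1->D; (3,4):dx=+8,dy=+8->C
  (3,5):dx=-1,dy=+9->D; (3,6):dx=+1,dy=+6->C; (3,7):dx=+2,dy=+3->C; (4,5):dx=-9,dy=+1->D
  (4,6):dx=-7,dy=-2->C; (4,7):dx=-6,dy=-5->C; (5,6):dx=+2,dy=-3->D; (5,7):dx=+3,dy=-6->D
  (6,7):dx=+1,dy=-3->D
Step 2: C = 9, D = 12, total pairs = 21.
Step 3: tau = (C - D)/(n(n-1)/2) = (9 - 12)/21 = -0.142857.
Step 4: Exact two-sided p-value (enumerate n! = 5040 permutations of y under H0): p = 0.772619.
Step 5: alpha = 0.1. fail to reject H0.

tau_b = -0.1429 (C=9, D=12), p = 0.772619, fail to reject H0.


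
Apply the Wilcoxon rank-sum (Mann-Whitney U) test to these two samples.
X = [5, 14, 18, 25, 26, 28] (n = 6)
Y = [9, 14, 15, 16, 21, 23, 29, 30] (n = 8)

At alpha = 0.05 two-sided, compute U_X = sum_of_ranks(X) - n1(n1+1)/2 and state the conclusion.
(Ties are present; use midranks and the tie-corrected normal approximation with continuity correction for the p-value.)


Step 1: Combine and sort all 14 observations; assign midranks.
sorted (value, group): (5,X), (9,Y), (14,X), (14,Y), (15,Y), (16,Y), (18,X), (21,Y), (23,Y), (25,X), (26,X), (28,X), (29,Y), (30,Y)
ranks: 5->1, 9->2, 14->3.5, 14->3.5, 15->5, 16->6, 18->7, 21->8, 23->9, 25->10, 26->11, 28->12, 29->13, 30->14
Step 2: Rank sum for X: R1 = 1 + 3.5 + 7 + 10 + 11 + 12 = 44.5.
Step 3: U_X = R1 - n1(n1+1)/2 = 44.5 - 6*7/2 = 44.5 - 21 = 23.5.
       U_Y = n1*n2 - U_X = 48 - 23.5 = 24.5.
Step 4: Ties are present, so use the tie-corrected normal approximation (with continuity correction) for the p-value.
Step 5: p-value = 1.000000; compare to alpha = 0.05. fail to reject H0.

U_X = 23.5, p = 1.000000, fail to reject H0 at alpha = 0.05.


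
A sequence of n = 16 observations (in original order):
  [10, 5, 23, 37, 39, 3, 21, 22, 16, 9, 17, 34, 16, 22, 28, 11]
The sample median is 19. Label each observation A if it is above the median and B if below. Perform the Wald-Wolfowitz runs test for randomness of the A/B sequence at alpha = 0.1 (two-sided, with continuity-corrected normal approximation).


Step 1: Compute median = 19; label A = above, B = below.
Labels in order: BBAAABAABBBABAAB  (n_A = 8, n_B = 8)
Step 2: Count runs R = 9.
Step 3: Under H0 (random ordering), E[R] = 2*n_A*n_B/(n_A+n_B) + 1 = 2*8*8/16 + 1 = 9.0000.
        Var[R] = 2*n_A*n_B*(2*n_A*n_B - n_A - n_B) / ((n_A+n_B)^2 * (n_A+n_B-1)) = 14336/3840 = 3.7333.
        SD[R] = 1.9322.
Step 4: R = E[R], so z = 0 with no continuity correction.
Step 5: Two-sided p-value via normal approximation = 2*(1 - Phi(|z|)) = 1.000000.
Step 6: alpha = 0.1. fail to reject H0.

R = 9, z = 0.0000, p = 1.000000, fail to reject H0.


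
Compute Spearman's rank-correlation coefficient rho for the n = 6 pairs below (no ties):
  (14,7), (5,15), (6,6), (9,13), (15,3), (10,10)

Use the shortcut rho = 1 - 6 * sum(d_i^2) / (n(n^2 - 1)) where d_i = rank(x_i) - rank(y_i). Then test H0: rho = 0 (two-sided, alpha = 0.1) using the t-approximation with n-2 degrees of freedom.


Step 1: Rank x and y separately (midranks; no ties here).
rank(x): 14->5, 5->1, 6->2, 9->3, 15->6, 10->4
rank(y): 7->3, 15->6, 6->2, 13->5, 3->1, 10->4
Step 2: d_i = R_x(i) - R_y(i); compute d_i^2.
  (5-3)^2=4, (1-6)^2=25, (2-2)^2=0, (3-5)^2=4, (6-1)^2=25, (4-4)^2=0
sum(d^2) = 58.
Step 3: rho = 1 - 6*58 / (6*(6^2 - 1)) = 1 - 348/210 = -0.657143.
Step 4: Under H0, t = rho * sqrt((n-2)/(1-rho^2)) = -1.7436 ~ t(4).
Step 5: Two-sided p-value from the t-distribution with 4 df = 0.156175.
Step 6: alpha = 0.1. fail to reject H0.

rho = -0.6571, p = 0.156175, fail to reject H0 at alpha = 0.1.


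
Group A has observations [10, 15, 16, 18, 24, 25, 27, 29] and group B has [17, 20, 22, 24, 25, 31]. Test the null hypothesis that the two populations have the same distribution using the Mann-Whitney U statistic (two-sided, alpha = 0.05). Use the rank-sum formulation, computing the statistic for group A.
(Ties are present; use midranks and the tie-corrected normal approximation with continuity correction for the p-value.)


Step 1: Combine and sort all 14 observations; assign midranks.
sorted (value, group): (10,X), (15,X), (16,X), (17,Y), (18,X), (20,Y), (22,Y), (24,X), (24,Y), (25,X), (25,Y), (27,X), (29,X), (31,Y)
ranks: 10->1, 15->2, 16->3, 17->4, 18->5, 20->6, 22->7, 24->8.5, 24->8.5, 25->10.5, 25->10.5, 27->12, 29->13, 31->14
Step 2: Rank sum for X: R1 = 1 + 2 + 3 + 5 + 8.5 + 10.5 + 12 + 13 = 55.
Step 3: U_X = R1 - n1(n1+1)/2 = 55 - 8*9/2 = 55 - 36 = 19.
       U_Y = n1*n2 - U_X = 48 - 19 = 29.
Step 4: Ties are present, so use the tie-corrected normal approximation (with continuity correction) for the p-value.
Step 5: p-value = 0.560413; compare to alpha = 0.05. fail to reject H0.

U_X = 19, p = 0.560413, fail to reject H0 at alpha = 0.05.


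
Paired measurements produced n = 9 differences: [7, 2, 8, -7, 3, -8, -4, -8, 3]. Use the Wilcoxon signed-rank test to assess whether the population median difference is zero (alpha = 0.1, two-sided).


Step 1: Drop any zero differences (none here) and take |d_i|.
|d| = [7, 2, 8, 7, 3, 8, 4, 8, 3]
Step 2: Midrank |d_i| (ties get averaged ranks).
ranks: |7|->5.5, |2|->1, |8|->8, |7|->5.5, |3|->2.5, |8|->8, |4|->4, |8|->8, |3|->2.5
Step 3: Attach original signs; sum ranks with positive sign and with negative sign.
W+ = 5.5 + 1 + 8 + 2.5 + 2.5 = 19.5
W- = 5.5 + 8 + 4 + 8 = 25.5
(Check: W+ + W- = 45 should equal n(n+1)/2 = 45.)
Step 4: Test statistic W = min(W+, W-) = 19.5.
Step 5: Ties in |d|, so use the tie-corrected normal approximation.
        E[W] = n(n+1)/4 = 9*10/4 = 22.5.
        Tie groups: |d|=3 (t=2), |d|=7 (t=2), |d|=8 (t=3); sum(t^3 - t) = 36.
        Var[W] = n(n+1)(2n+1)/24 - sum(t^3-t)/48 = 1710/24 - 36/48 = 70.5.
        z = (W - E[W]) / sqrt(Var[W]) = (19.5 - 22.5) / 8.3964 = -0.3573.
        Two-sided p = 2*Phi(z) = 0.720871.
Step 6: alpha = 0.1. fail to reject H0.

W+ = 19.5, W- = 25.5, W = min = 19.5, p = 0.720871, fail to reject H0.


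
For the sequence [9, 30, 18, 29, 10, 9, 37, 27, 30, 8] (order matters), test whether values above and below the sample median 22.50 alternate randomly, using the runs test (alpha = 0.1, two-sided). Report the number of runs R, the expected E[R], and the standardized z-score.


Step 1: Compute median = 22.50; label A = above, B = below.
Labels in order: BABABBAAAB  (n_A = 5, n_B = 5)
Step 2: Count runs R = 7.
Step 3: Under H0 (random ordering), E[R] = 2*n_A*n_B/(n_A+n_B) + 1 = 2*5*5/10 + 1 = 6.0000.
        Var[R] = 2*n_A*n_B*(2*n_A*n_B - n_A - n_B) / ((n_A+n_B)^2 * (n_A+n_B-1)) = 2000/900 = 2.2222.
        SD[R] = 1.4907.
Step 4: Continuity-corrected z = (R - 0.5 - E[R]) / SD[R] = (7 - 0.5 - 6.0000) / 1.4907 = 0.3354.
Step 5: Two-sided p-value via normal approximation = 2*(1 - Phi(|z|)) = 0.737316.
Step 6: alpha = 0.1. fail to reject H0.

R = 7, z = 0.3354, p = 0.737316, fail to reject H0.


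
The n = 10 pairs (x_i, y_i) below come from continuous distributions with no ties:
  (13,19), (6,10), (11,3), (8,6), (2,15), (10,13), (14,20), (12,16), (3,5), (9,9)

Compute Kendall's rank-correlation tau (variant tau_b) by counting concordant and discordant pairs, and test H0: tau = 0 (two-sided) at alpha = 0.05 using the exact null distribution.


Step 1: Enumerate the 45 unordered pairs (i,j) with i<j and classify each by sign(x_j-x_i) * sign(y_j-y_i).
  (1,2):dx=-7,dy=-9->C; (1,3):dx=-2,dy=-16->C; (1,4):dx=-5,dy=-13->C; (1,5):dx=-11,dy=-4->C
  (1,6):dx=-3,dy=-6->C; (1,7):dx=+1,dy=+1->C; (1,8):dx=-1,dy=-3->C; (1,9):dx=-10,dy=-14->C
  (1,10):dx=-4,dy=-10->C; (2,3):dx=+5,dy=-7->D; (2,4):dx=+2,dy=-4->D; (2,5):dx=-4,dy=+5->D
  (2,6):dx=+4,dy=+3->C; (2,7):dx=+8,dy=+10->C; (2,8):dx=+6,dy=+6->C; (2,9):dx=-3,dy=-5->C
  (2,10):dx=+3,dy=-1->D; (3,4):dx=-3,dy=+3->D; (3,5):dx=-9,dy=+12->D; (3,6):dx=-1,dy=+10->D
  (3,7):dx=+3,dy=+17->C; (3,8):dx=+1,dy=+13->C; (3,9):dx=-8,dy=+2->D; (3,10):dx=-2,dy=+6->D
  (4,5):dx=-6,dy=+9->D; (4,6):dx=+2,dy=+7->C; (4,7):dx=+6,dy=+14->C; (4,8):dx=+4,dy=+10->C
  (4,9):dx=-5,dy=-1->C; (4,10):dx=+1,dy=+3->C; (5,6):dx=+8,dy=-2->D; (5,7):dx=+12,dy=+5->C
  (5,8):dx=+10,dy=+1->C; (5,9):dx=+1,dy=-10->D; (5,10):dx=+7,dy=-6->D; (6,7):dx=+4,dy=+7->C
  (6,8):dx=+2,dy=+3->C; (6,9):dx=-7,dy=-8->C; (6,10):dx=-1,dy=-4->C; (7,8):dx=-2,dy=-4->C
  (7,9):dx=-11,dy=-15->C; (7,10):dx=-5,dy=-11->C; (8,9):dx=-9,dy=-11->C; (8,10):dx=-3,dy=-7->C
  (9,10):dx=+6,dy=+4->C
Step 2: C = 32, D = 13, total pairs = 45.
Step 3: tau = (C - D)/(n(n-1)/2) = (32 - 13)/45 = 0.422222.
Step 4: Exact two-sided p-value (enumerate n! = 3628800 permutations of y under H0): p = 0.108313.
Step 5: alpha = 0.05. fail to reject H0.

tau_b = 0.4222 (C=32, D=13), p = 0.108313, fail to reject H0.
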